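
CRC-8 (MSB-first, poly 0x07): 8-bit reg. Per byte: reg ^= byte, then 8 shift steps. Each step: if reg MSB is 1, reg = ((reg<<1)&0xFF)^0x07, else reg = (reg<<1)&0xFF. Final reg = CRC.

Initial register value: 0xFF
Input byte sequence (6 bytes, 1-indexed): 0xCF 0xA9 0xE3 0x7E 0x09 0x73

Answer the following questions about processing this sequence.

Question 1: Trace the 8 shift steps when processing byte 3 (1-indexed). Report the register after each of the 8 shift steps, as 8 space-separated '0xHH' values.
Answer: 0x98 0x37 0x6E 0xDC 0xBF 0x79 0xF2 0xE3

Derivation:
After byte 1 (0xCF): reg=0x90
After byte 2 (0xA9): reg=0xAF
Register before byte 3: 0xAF
After XOR with byte 0xE3: 0x4C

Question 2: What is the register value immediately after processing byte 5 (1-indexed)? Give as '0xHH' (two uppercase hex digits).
After byte 1 (0xCF): reg=0x90
After byte 2 (0xA9): reg=0xAF
After byte 3 (0xE3): reg=0xE3
After byte 4 (0x7E): reg=0xDA
After byte 5 (0x09): reg=0x37

Answer: 0x37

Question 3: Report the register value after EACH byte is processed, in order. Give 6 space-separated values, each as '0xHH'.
0x90 0xAF 0xE3 0xDA 0x37 0xDB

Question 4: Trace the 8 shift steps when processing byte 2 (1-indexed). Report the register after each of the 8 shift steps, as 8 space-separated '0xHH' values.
After byte 1 (0xCF): reg=0x90
Register before byte 2: 0x90
After XOR with byte 0xA9: 0x39

Answer: 0x72 0xE4 0xCF 0x99 0x35 0x6A 0xD4 0xAF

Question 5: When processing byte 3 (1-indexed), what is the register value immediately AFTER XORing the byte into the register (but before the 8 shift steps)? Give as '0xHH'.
Register before byte 3: 0xAF
Byte 3: 0xE3
0xAF XOR 0xE3 = 0x4C

Answer: 0x4C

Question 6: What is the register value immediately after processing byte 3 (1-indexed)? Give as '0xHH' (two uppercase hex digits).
Answer: 0xE3

Derivation:
After byte 1 (0xCF): reg=0x90
After byte 2 (0xA9): reg=0xAF
After byte 3 (0xE3): reg=0xE3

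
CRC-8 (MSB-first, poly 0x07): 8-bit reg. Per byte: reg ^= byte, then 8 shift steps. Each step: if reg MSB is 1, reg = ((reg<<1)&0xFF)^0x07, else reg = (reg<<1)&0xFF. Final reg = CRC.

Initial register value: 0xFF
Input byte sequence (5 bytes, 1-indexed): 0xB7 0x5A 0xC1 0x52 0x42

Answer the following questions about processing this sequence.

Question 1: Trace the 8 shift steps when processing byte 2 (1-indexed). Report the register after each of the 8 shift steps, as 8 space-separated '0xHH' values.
After byte 1 (0xB7): reg=0xFF
Register before byte 2: 0xFF
After XOR with byte 0x5A: 0xA5

Answer: 0x4D 0x9A 0x33 0x66 0xCC 0x9F 0x39 0x72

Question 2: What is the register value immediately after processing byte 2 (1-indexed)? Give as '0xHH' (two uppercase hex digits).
Answer: 0x72

Derivation:
After byte 1 (0xB7): reg=0xFF
After byte 2 (0x5A): reg=0x72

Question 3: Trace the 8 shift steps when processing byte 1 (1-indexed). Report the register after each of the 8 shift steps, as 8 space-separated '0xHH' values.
Register before byte 1: 0xFF
After XOR with byte 0xB7: 0x48

Answer: 0x90 0x27 0x4E 0x9C 0x3F 0x7E 0xFC 0xFF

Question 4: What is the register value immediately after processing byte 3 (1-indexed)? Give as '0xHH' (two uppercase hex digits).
Answer: 0x10

Derivation:
After byte 1 (0xB7): reg=0xFF
After byte 2 (0x5A): reg=0x72
After byte 3 (0xC1): reg=0x10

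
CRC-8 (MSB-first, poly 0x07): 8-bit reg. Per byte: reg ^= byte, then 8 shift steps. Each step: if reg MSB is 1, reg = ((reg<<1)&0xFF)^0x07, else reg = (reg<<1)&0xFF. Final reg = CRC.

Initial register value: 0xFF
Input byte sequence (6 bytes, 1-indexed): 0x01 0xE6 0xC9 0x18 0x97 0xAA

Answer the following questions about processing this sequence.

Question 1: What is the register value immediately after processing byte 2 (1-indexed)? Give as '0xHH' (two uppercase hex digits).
Answer: 0x7E

Derivation:
After byte 1 (0x01): reg=0xF4
After byte 2 (0xE6): reg=0x7E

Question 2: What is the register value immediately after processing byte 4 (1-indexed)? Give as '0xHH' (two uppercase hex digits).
Answer: 0x6C

Derivation:
After byte 1 (0x01): reg=0xF4
After byte 2 (0xE6): reg=0x7E
After byte 3 (0xC9): reg=0x0C
After byte 4 (0x18): reg=0x6C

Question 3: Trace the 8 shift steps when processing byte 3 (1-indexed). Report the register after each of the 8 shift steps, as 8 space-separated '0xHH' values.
After byte 1 (0x01): reg=0xF4
After byte 2 (0xE6): reg=0x7E
Register before byte 3: 0x7E
After XOR with byte 0xC9: 0xB7

Answer: 0x69 0xD2 0xA3 0x41 0x82 0x03 0x06 0x0C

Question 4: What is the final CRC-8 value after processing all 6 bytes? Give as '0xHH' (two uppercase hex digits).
After byte 1 (0x01): reg=0xF4
After byte 2 (0xE6): reg=0x7E
After byte 3 (0xC9): reg=0x0C
After byte 4 (0x18): reg=0x6C
After byte 5 (0x97): reg=0xEF
After byte 6 (0xAA): reg=0xDC

Answer: 0xDC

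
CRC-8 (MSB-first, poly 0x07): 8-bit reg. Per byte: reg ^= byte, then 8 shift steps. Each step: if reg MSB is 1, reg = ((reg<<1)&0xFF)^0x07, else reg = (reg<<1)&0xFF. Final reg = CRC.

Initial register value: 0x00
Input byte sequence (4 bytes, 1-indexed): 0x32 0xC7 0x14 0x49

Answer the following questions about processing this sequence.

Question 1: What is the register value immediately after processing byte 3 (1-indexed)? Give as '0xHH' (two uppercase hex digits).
After byte 1 (0x32): reg=0x9E
After byte 2 (0xC7): reg=0x88
After byte 3 (0x14): reg=0xDD

Answer: 0xDD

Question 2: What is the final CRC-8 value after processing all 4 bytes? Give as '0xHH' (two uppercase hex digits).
After byte 1 (0x32): reg=0x9E
After byte 2 (0xC7): reg=0x88
After byte 3 (0x14): reg=0xDD
After byte 4 (0x49): reg=0xE5

Answer: 0xE5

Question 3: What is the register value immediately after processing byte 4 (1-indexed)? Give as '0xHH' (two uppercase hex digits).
After byte 1 (0x32): reg=0x9E
After byte 2 (0xC7): reg=0x88
After byte 3 (0x14): reg=0xDD
After byte 4 (0x49): reg=0xE5

Answer: 0xE5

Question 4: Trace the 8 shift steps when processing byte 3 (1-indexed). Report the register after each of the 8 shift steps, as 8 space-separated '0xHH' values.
Answer: 0x3F 0x7E 0xFC 0xFF 0xF9 0xF5 0xED 0xDD

Derivation:
After byte 1 (0x32): reg=0x9E
After byte 2 (0xC7): reg=0x88
Register before byte 3: 0x88
After XOR with byte 0x14: 0x9C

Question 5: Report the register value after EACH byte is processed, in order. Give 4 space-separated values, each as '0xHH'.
0x9E 0x88 0xDD 0xE5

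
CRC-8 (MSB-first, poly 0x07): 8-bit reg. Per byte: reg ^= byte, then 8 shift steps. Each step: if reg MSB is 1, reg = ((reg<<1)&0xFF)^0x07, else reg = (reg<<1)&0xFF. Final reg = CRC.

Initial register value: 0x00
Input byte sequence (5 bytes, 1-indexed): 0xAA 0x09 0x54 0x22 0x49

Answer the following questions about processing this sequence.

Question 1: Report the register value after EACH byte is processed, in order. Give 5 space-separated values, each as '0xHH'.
0x5F 0xA5 0xD9 0xEF 0x7B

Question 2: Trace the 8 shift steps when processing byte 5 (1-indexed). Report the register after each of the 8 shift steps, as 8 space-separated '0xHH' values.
After byte 1 (0xAA): reg=0x5F
After byte 2 (0x09): reg=0xA5
After byte 3 (0x54): reg=0xD9
After byte 4 (0x22): reg=0xEF
Register before byte 5: 0xEF
After XOR with byte 0x49: 0xA6

Answer: 0x4B 0x96 0x2B 0x56 0xAC 0x5F 0xBE 0x7B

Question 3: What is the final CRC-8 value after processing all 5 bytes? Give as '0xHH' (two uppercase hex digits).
Answer: 0x7B

Derivation:
After byte 1 (0xAA): reg=0x5F
After byte 2 (0x09): reg=0xA5
After byte 3 (0x54): reg=0xD9
After byte 4 (0x22): reg=0xEF
After byte 5 (0x49): reg=0x7B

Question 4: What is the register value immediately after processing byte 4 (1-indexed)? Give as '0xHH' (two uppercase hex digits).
Answer: 0xEF

Derivation:
After byte 1 (0xAA): reg=0x5F
After byte 2 (0x09): reg=0xA5
After byte 3 (0x54): reg=0xD9
After byte 4 (0x22): reg=0xEF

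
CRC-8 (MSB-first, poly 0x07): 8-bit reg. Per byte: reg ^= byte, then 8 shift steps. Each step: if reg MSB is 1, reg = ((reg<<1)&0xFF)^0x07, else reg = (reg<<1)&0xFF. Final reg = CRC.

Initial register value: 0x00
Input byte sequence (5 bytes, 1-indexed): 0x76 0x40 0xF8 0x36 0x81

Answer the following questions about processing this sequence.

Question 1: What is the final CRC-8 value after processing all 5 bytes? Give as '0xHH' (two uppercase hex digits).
After byte 1 (0x76): reg=0x45
After byte 2 (0x40): reg=0x1B
After byte 3 (0xF8): reg=0xA7
After byte 4 (0x36): reg=0xFE
After byte 5 (0x81): reg=0x7A

Answer: 0x7A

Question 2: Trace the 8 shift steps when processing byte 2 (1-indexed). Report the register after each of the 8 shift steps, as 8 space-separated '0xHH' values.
Answer: 0x0A 0x14 0x28 0x50 0xA0 0x47 0x8E 0x1B

Derivation:
After byte 1 (0x76): reg=0x45
Register before byte 2: 0x45
After XOR with byte 0x40: 0x05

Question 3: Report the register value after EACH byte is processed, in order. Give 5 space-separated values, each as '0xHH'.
0x45 0x1B 0xA7 0xFE 0x7A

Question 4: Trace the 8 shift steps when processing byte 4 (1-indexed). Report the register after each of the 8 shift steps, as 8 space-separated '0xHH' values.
Answer: 0x25 0x4A 0x94 0x2F 0x5E 0xBC 0x7F 0xFE

Derivation:
After byte 1 (0x76): reg=0x45
After byte 2 (0x40): reg=0x1B
After byte 3 (0xF8): reg=0xA7
Register before byte 4: 0xA7
After XOR with byte 0x36: 0x91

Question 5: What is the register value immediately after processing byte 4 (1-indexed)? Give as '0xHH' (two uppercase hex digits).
Answer: 0xFE

Derivation:
After byte 1 (0x76): reg=0x45
After byte 2 (0x40): reg=0x1B
After byte 3 (0xF8): reg=0xA7
After byte 4 (0x36): reg=0xFE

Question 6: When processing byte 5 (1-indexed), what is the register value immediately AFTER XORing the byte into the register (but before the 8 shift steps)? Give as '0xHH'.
Register before byte 5: 0xFE
Byte 5: 0x81
0xFE XOR 0x81 = 0x7F

Answer: 0x7F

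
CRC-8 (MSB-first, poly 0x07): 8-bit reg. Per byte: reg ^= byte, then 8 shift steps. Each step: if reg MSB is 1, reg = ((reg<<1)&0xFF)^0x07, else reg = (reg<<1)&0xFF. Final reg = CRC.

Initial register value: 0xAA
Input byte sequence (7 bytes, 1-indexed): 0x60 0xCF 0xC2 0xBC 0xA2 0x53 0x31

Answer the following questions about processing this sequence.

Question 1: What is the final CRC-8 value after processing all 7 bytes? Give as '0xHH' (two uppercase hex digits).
Answer: 0x47

Derivation:
After byte 1 (0x60): reg=0x78
After byte 2 (0xCF): reg=0x0C
After byte 3 (0xC2): reg=0x64
After byte 4 (0xBC): reg=0x06
After byte 5 (0xA2): reg=0x75
After byte 6 (0x53): reg=0xF2
After byte 7 (0x31): reg=0x47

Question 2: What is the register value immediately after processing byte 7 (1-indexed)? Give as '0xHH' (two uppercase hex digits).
Answer: 0x47

Derivation:
After byte 1 (0x60): reg=0x78
After byte 2 (0xCF): reg=0x0C
After byte 3 (0xC2): reg=0x64
After byte 4 (0xBC): reg=0x06
After byte 5 (0xA2): reg=0x75
After byte 6 (0x53): reg=0xF2
After byte 7 (0x31): reg=0x47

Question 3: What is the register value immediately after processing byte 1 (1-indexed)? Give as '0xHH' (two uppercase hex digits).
Answer: 0x78

Derivation:
After byte 1 (0x60): reg=0x78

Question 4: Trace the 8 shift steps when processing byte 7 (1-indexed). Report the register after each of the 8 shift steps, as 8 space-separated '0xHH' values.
After byte 1 (0x60): reg=0x78
After byte 2 (0xCF): reg=0x0C
After byte 3 (0xC2): reg=0x64
After byte 4 (0xBC): reg=0x06
After byte 5 (0xA2): reg=0x75
After byte 6 (0x53): reg=0xF2
Register before byte 7: 0xF2
After XOR with byte 0x31: 0xC3

Answer: 0x81 0x05 0x0A 0x14 0x28 0x50 0xA0 0x47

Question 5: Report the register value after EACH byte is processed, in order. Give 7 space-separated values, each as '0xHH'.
0x78 0x0C 0x64 0x06 0x75 0xF2 0x47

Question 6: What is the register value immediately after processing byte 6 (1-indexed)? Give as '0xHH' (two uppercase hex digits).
Answer: 0xF2

Derivation:
After byte 1 (0x60): reg=0x78
After byte 2 (0xCF): reg=0x0C
After byte 3 (0xC2): reg=0x64
After byte 4 (0xBC): reg=0x06
After byte 5 (0xA2): reg=0x75
After byte 6 (0x53): reg=0xF2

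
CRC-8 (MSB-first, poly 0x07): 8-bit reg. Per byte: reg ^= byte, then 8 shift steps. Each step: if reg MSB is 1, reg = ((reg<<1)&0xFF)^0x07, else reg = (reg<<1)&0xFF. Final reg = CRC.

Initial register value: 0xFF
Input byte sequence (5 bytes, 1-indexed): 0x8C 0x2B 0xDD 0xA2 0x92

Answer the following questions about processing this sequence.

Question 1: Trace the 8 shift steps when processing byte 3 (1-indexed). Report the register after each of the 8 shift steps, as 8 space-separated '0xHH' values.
After byte 1 (0x8C): reg=0x5E
After byte 2 (0x2B): reg=0x4C
Register before byte 3: 0x4C
After XOR with byte 0xDD: 0x91

Answer: 0x25 0x4A 0x94 0x2F 0x5E 0xBC 0x7F 0xFE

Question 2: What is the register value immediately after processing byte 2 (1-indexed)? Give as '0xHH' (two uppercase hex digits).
After byte 1 (0x8C): reg=0x5E
After byte 2 (0x2B): reg=0x4C

Answer: 0x4C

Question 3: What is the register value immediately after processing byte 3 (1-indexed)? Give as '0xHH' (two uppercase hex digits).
After byte 1 (0x8C): reg=0x5E
After byte 2 (0x2B): reg=0x4C
After byte 3 (0xDD): reg=0xFE

Answer: 0xFE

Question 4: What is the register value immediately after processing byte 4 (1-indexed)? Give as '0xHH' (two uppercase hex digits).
Answer: 0x93

Derivation:
After byte 1 (0x8C): reg=0x5E
After byte 2 (0x2B): reg=0x4C
After byte 3 (0xDD): reg=0xFE
After byte 4 (0xA2): reg=0x93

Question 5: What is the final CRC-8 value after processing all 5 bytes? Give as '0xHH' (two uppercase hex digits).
After byte 1 (0x8C): reg=0x5E
After byte 2 (0x2B): reg=0x4C
After byte 3 (0xDD): reg=0xFE
After byte 4 (0xA2): reg=0x93
After byte 5 (0x92): reg=0x07

Answer: 0x07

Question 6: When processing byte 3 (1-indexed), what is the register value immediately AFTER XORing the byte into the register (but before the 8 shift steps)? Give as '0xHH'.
Answer: 0x91

Derivation:
Register before byte 3: 0x4C
Byte 3: 0xDD
0x4C XOR 0xDD = 0x91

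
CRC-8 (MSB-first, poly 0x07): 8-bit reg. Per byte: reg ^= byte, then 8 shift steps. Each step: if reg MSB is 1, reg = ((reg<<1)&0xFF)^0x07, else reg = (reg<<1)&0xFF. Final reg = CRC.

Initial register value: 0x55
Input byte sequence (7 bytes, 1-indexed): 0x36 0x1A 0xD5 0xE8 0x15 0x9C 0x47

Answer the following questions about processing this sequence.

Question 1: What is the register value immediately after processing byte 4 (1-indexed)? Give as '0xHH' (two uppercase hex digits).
After byte 1 (0x36): reg=0x2E
After byte 2 (0x1A): reg=0x8C
After byte 3 (0xD5): reg=0x88
After byte 4 (0xE8): reg=0x27

Answer: 0x27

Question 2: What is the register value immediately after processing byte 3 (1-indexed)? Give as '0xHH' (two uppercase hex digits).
After byte 1 (0x36): reg=0x2E
After byte 2 (0x1A): reg=0x8C
After byte 3 (0xD5): reg=0x88

Answer: 0x88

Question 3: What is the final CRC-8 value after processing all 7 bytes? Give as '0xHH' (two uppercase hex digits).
Answer: 0xF8

Derivation:
After byte 1 (0x36): reg=0x2E
After byte 2 (0x1A): reg=0x8C
After byte 3 (0xD5): reg=0x88
After byte 4 (0xE8): reg=0x27
After byte 5 (0x15): reg=0x9E
After byte 6 (0x9C): reg=0x0E
After byte 7 (0x47): reg=0xF8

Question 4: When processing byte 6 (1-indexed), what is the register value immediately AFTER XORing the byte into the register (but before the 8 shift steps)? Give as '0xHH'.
Answer: 0x02

Derivation:
Register before byte 6: 0x9E
Byte 6: 0x9C
0x9E XOR 0x9C = 0x02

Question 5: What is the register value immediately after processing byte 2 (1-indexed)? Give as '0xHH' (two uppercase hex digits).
After byte 1 (0x36): reg=0x2E
After byte 2 (0x1A): reg=0x8C

Answer: 0x8C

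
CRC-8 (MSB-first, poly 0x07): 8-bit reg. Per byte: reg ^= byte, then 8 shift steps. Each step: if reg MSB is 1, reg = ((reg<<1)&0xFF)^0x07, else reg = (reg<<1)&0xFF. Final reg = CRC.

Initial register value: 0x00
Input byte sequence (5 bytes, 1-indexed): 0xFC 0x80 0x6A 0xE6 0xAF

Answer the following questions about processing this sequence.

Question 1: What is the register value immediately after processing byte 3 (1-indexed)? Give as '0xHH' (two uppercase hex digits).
After byte 1 (0xFC): reg=0xFA
After byte 2 (0x80): reg=0x61
After byte 3 (0x6A): reg=0x31

Answer: 0x31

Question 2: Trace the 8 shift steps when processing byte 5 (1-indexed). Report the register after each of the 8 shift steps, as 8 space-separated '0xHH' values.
After byte 1 (0xFC): reg=0xFA
After byte 2 (0x80): reg=0x61
After byte 3 (0x6A): reg=0x31
After byte 4 (0xE6): reg=0x2B
Register before byte 5: 0x2B
After XOR with byte 0xAF: 0x84

Answer: 0x0F 0x1E 0x3C 0x78 0xF0 0xE7 0xC9 0x95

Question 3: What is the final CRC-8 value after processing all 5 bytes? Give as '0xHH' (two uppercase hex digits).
Answer: 0x95

Derivation:
After byte 1 (0xFC): reg=0xFA
After byte 2 (0x80): reg=0x61
After byte 3 (0x6A): reg=0x31
After byte 4 (0xE6): reg=0x2B
After byte 5 (0xAF): reg=0x95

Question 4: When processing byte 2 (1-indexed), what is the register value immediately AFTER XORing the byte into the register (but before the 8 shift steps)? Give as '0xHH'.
Answer: 0x7A

Derivation:
Register before byte 2: 0xFA
Byte 2: 0x80
0xFA XOR 0x80 = 0x7A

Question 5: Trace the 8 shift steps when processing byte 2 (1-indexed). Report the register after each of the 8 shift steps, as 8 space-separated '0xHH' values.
Answer: 0xF4 0xEF 0xD9 0xB5 0x6D 0xDA 0xB3 0x61

Derivation:
After byte 1 (0xFC): reg=0xFA
Register before byte 2: 0xFA
After XOR with byte 0x80: 0x7A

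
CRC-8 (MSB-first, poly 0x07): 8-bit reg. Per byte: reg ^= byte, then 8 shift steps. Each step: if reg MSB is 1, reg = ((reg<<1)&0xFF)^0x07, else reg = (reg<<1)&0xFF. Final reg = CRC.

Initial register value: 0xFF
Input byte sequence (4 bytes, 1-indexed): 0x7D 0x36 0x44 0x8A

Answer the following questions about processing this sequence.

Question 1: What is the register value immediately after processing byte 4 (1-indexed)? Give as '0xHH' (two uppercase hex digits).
After byte 1 (0x7D): reg=0x87
After byte 2 (0x36): reg=0x1E
After byte 3 (0x44): reg=0x81
After byte 4 (0x8A): reg=0x31

Answer: 0x31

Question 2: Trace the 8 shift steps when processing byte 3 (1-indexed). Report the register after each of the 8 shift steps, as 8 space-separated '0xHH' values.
After byte 1 (0x7D): reg=0x87
After byte 2 (0x36): reg=0x1E
Register before byte 3: 0x1E
After XOR with byte 0x44: 0x5A

Answer: 0xB4 0x6F 0xDE 0xBB 0x71 0xE2 0xC3 0x81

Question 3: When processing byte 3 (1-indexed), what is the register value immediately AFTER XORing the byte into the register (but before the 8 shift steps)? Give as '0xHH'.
Answer: 0x5A

Derivation:
Register before byte 3: 0x1E
Byte 3: 0x44
0x1E XOR 0x44 = 0x5A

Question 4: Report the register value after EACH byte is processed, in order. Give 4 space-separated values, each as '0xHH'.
0x87 0x1E 0x81 0x31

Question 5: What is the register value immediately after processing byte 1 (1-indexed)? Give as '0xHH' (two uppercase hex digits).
Answer: 0x87

Derivation:
After byte 1 (0x7D): reg=0x87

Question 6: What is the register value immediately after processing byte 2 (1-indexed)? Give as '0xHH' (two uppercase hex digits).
After byte 1 (0x7D): reg=0x87
After byte 2 (0x36): reg=0x1E

Answer: 0x1E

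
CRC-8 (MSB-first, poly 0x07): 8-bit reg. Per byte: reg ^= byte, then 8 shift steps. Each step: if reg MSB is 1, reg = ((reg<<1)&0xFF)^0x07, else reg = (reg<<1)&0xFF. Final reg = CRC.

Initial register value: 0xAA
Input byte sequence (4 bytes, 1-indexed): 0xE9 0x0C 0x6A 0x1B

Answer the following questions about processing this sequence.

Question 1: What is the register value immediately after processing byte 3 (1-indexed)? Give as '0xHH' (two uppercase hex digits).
After byte 1 (0xE9): reg=0xCE
After byte 2 (0x0C): reg=0x40
After byte 3 (0x6A): reg=0xD6

Answer: 0xD6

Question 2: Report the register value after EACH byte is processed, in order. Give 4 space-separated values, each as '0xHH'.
0xCE 0x40 0xD6 0x6D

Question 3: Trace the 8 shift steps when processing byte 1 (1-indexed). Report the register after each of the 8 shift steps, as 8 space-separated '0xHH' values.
Answer: 0x86 0x0B 0x16 0x2C 0x58 0xB0 0x67 0xCE

Derivation:
Register before byte 1: 0xAA
After XOR with byte 0xE9: 0x43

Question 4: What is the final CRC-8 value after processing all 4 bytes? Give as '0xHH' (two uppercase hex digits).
After byte 1 (0xE9): reg=0xCE
After byte 2 (0x0C): reg=0x40
After byte 3 (0x6A): reg=0xD6
After byte 4 (0x1B): reg=0x6D

Answer: 0x6D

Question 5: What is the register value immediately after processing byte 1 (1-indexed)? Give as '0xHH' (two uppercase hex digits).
After byte 1 (0xE9): reg=0xCE

Answer: 0xCE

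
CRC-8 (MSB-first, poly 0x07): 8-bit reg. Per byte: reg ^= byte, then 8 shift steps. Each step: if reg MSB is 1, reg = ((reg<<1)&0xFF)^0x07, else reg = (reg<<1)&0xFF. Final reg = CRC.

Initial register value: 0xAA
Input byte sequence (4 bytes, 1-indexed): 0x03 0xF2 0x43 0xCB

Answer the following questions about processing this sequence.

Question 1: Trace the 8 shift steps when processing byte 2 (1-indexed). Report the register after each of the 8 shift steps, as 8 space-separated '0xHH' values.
After byte 1 (0x03): reg=0x56
Register before byte 2: 0x56
After XOR with byte 0xF2: 0xA4

Answer: 0x4F 0x9E 0x3B 0x76 0xEC 0xDF 0xB9 0x75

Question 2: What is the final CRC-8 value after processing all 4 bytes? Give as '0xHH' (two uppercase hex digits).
After byte 1 (0x03): reg=0x56
After byte 2 (0xF2): reg=0x75
After byte 3 (0x43): reg=0x82
After byte 4 (0xCB): reg=0xF8

Answer: 0xF8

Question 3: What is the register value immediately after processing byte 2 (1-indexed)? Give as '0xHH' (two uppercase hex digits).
After byte 1 (0x03): reg=0x56
After byte 2 (0xF2): reg=0x75

Answer: 0x75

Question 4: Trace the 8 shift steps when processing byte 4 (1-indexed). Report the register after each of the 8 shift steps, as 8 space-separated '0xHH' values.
After byte 1 (0x03): reg=0x56
After byte 2 (0xF2): reg=0x75
After byte 3 (0x43): reg=0x82
Register before byte 4: 0x82
After XOR with byte 0xCB: 0x49

Answer: 0x92 0x23 0x46 0x8C 0x1F 0x3E 0x7C 0xF8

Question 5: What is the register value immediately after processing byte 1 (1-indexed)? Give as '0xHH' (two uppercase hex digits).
After byte 1 (0x03): reg=0x56

Answer: 0x56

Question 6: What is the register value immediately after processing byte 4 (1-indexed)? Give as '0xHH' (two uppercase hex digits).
Answer: 0xF8

Derivation:
After byte 1 (0x03): reg=0x56
After byte 2 (0xF2): reg=0x75
After byte 3 (0x43): reg=0x82
After byte 4 (0xCB): reg=0xF8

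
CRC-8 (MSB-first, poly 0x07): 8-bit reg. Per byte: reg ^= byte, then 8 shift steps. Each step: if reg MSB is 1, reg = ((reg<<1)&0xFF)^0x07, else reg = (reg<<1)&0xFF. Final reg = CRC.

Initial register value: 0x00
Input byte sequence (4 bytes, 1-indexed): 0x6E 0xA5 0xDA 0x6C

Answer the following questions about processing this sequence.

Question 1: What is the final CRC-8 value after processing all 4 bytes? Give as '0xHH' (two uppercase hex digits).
Answer: 0x22

Derivation:
After byte 1 (0x6E): reg=0x0D
After byte 2 (0xA5): reg=0x51
After byte 3 (0xDA): reg=0xB8
After byte 4 (0x6C): reg=0x22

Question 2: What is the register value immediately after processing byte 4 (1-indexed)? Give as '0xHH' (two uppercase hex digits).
Answer: 0x22

Derivation:
After byte 1 (0x6E): reg=0x0D
After byte 2 (0xA5): reg=0x51
After byte 3 (0xDA): reg=0xB8
After byte 4 (0x6C): reg=0x22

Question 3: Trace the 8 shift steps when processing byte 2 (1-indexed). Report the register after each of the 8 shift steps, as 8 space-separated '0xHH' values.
Answer: 0x57 0xAE 0x5B 0xB6 0x6B 0xD6 0xAB 0x51

Derivation:
After byte 1 (0x6E): reg=0x0D
Register before byte 2: 0x0D
After XOR with byte 0xA5: 0xA8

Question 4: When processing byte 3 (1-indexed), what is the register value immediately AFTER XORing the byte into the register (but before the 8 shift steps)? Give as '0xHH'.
Answer: 0x8B

Derivation:
Register before byte 3: 0x51
Byte 3: 0xDA
0x51 XOR 0xDA = 0x8B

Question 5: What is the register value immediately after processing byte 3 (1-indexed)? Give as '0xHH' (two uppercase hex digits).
Answer: 0xB8

Derivation:
After byte 1 (0x6E): reg=0x0D
After byte 2 (0xA5): reg=0x51
After byte 3 (0xDA): reg=0xB8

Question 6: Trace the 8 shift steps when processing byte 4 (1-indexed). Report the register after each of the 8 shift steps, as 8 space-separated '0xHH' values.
After byte 1 (0x6E): reg=0x0D
After byte 2 (0xA5): reg=0x51
After byte 3 (0xDA): reg=0xB8
Register before byte 4: 0xB8
After XOR with byte 0x6C: 0xD4

Answer: 0xAF 0x59 0xB2 0x63 0xC6 0x8B 0x11 0x22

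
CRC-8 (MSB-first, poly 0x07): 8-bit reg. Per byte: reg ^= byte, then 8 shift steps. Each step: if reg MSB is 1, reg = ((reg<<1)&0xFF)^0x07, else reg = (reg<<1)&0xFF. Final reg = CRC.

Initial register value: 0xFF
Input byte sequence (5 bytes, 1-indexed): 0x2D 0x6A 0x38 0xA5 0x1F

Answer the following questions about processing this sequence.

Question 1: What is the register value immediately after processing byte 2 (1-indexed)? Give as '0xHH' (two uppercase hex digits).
Answer: 0x81

Derivation:
After byte 1 (0x2D): reg=0x30
After byte 2 (0x6A): reg=0x81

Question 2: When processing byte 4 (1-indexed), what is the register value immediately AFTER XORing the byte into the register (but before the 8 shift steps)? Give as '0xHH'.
Answer: 0x83

Derivation:
Register before byte 4: 0x26
Byte 4: 0xA5
0x26 XOR 0xA5 = 0x83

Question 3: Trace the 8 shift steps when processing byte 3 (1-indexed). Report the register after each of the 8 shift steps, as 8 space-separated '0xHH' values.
After byte 1 (0x2D): reg=0x30
After byte 2 (0x6A): reg=0x81
Register before byte 3: 0x81
After XOR with byte 0x38: 0xB9

Answer: 0x75 0xEA 0xD3 0xA1 0x45 0x8A 0x13 0x26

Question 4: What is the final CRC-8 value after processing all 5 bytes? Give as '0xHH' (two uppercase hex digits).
After byte 1 (0x2D): reg=0x30
After byte 2 (0x6A): reg=0x81
After byte 3 (0x38): reg=0x26
After byte 4 (0xA5): reg=0x80
After byte 5 (0x1F): reg=0xD4

Answer: 0xD4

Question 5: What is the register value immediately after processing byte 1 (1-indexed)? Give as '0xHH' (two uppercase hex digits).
Answer: 0x30

Derivation:
After byte 1 (0x2D): reg=0x30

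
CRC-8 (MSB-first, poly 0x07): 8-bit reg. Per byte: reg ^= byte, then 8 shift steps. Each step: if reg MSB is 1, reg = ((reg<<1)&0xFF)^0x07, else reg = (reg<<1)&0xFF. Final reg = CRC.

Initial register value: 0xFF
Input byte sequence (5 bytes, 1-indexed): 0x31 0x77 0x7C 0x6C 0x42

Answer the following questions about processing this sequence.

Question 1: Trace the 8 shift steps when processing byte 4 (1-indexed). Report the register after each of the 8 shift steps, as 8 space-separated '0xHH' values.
Answer: 0xEE 0xDB 0xB1 0x65 0xCA 0x93 0x21 0x42

Derivation:
After byte 1 (0x31): reg=0x64
After byte 2 (0x77): reg=0x79
After byte 3 (0x7C): reg=0x1B
Register before byte 4: 0x1B
After XOR with byte 0x6C: 0x77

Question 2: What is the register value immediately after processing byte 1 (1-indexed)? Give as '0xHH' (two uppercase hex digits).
After byte 1 (0x31): reg=0x64

Answer: 0x64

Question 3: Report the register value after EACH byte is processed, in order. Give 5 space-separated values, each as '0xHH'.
0x64 0x79 0x1B 0x42 0x00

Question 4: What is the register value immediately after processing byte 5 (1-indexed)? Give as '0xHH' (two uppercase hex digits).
Answer: 0x00

Derivation:
After byte 1 (0x31): reg=0x64
After byte 2 (0x77): reg=0x79
After byte 3 (0x7C): reg=0x1B
After byte 4 (0x6C): reg=0x42
After byte 5 (0x42): reg=0x00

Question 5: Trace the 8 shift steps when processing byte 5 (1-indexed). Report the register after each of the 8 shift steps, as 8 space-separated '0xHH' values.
After byte 1 (0x31): reg=0x64
After byte 2 (0x77): reg=0x79
After byte 3 (0x7C): reg=0x1B
After byte 4 (0x6C): reg=0x42
Register before byte 5: 0x42
After XOR with byte 0x42: 0x00

Answer: 0x00 0x00 0x00 0x00 0x00 0x00 0x00 0x00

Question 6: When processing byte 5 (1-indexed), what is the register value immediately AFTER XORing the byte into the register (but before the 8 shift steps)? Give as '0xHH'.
Answer: 0x00

Derivation:
Register before byte 5: 0x42
Byte 5: 0x42
0x42 XOR 0x42 = 0x00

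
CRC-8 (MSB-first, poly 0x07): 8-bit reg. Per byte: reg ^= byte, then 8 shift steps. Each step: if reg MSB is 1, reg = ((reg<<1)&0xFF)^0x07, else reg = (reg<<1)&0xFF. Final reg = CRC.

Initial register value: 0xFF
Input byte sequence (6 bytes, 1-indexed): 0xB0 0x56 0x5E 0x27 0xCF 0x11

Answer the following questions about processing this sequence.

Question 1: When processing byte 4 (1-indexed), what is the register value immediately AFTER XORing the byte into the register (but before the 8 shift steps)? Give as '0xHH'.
Register before byte 4: 0x2E
Byte 4: 0x27
0x2E XOR 0x27 = 0x09

Answer: 0x09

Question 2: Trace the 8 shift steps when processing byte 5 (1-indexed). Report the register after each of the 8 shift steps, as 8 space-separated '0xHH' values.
Answer: 0xE7 0xC9 0x95 0x2D 0x5A 0xB4 0x6F 0xDE

Derivation:
After byte 1 (0xB0): reg=0xEA
After byte 2 (0x56): reg=0x3D
After byte 3 (0x5E): reg=0x2E
After byte 4 (0x27): reg=0x3F
Register before byte 5: 0x3F
After XOR with byte 0xCF: 0xF0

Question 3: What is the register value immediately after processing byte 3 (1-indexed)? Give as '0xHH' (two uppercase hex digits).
Answer: 0x2E

Derivation:
After byte 1 (0xB0): reg=0xEA
After byte 2 (0x56): reg=0x3D
After byte 3 (0x5E): reg=0x2E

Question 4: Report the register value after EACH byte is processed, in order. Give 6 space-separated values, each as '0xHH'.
0xEA 0x3D 0x2E 0x3F 0xDE 0x63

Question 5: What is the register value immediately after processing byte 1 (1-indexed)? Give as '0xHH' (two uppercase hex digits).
Answer: 0xEA

Derivation:
After byte 1 (0xB0): reg=0xEA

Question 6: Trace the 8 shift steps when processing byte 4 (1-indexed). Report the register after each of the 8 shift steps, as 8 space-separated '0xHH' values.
After byte 1 (0xB0): reg=0xEA
After byte 2 (0x56): reg=0x3D
After byte 3 (0x5E): reg=0x2E
Register before byte 4: 0x2E
After XOR with byte 0x27: 0x09

Answer: 0x12 0x24 0x48 0x90 0x27 0x4E 0x9C 0x3F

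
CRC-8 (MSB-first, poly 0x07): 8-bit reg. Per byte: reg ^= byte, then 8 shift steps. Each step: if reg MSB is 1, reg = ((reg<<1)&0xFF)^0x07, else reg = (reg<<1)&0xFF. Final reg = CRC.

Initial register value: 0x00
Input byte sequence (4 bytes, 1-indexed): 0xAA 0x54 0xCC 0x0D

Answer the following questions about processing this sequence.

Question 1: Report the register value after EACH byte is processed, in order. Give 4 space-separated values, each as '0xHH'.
0x5F 0x31 0xFD 0xDE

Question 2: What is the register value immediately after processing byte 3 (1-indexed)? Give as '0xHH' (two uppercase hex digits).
Answer: 0xFD

Derivation:
After byte 1 (0xAA): reg=0x5F
After byte 2 (0x54): reg=0x31
After byte 3 (0xCC): reg=0xFD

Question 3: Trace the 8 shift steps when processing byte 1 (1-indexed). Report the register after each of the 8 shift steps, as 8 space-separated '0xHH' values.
Answer: 0x53 0xA6 0x4B 0x96 0x2B 0x56 0xAC 0x5F

Derivation:
Register before byte 1: 0x00
After XOR with byte 0xAA: 0xAA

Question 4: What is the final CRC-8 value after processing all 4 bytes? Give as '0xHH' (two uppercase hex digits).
Answer: 0xDE

Derivation:
After byte 1 (0xAA): reg=0x5F
After byte 2 (0x54): reg=0x31
After byte 3 (0xCC): reg=0xFD
After byte 4 (0x0D): reg=0xDE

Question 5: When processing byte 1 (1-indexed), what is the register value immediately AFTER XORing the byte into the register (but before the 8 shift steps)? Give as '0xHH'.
Register before byte 1: 0x00
Byte 1: 0xAA
0x00 XOR 0xAA = 0xAA

Answer: 0xAA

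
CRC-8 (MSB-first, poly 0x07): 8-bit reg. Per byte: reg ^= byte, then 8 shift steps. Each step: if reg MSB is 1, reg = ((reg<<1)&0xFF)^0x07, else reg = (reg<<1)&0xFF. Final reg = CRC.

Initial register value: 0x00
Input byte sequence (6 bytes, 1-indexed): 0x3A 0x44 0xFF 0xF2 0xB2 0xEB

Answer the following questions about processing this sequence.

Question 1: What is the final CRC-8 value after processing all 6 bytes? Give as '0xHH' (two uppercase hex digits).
Answer: 0x6E

Derivation:
After byte 1 (0x3A): reg=0xA6
After byte 2 (0x44): reg=0xA0
After byte 3 (0xFF): reg=0x9A
After byte 4 (0xF2): reg=0x1F
After byte 5 (0xB2): reg=0x4A
After byte 6 (0xEB): reg=0x6E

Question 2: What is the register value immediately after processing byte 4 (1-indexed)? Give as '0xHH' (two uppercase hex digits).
After byte 1 (0x3A): reg=0xA6
After byte 2 (0x44): reg=0xA0
After byte 3 (0xFF): reg=0x9A
After byte 4 (0xF2): reg=0x1F

Answer: 0x1F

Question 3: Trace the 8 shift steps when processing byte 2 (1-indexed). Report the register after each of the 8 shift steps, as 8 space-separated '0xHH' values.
After byte 1 (0x3A): reg=0xA6
Register before byte 2: 0xA6
After XOR with byte 0x44: 0xE2

Answer: 0xC3 0x81 0x05 0x0A 0x14 0x28 0x50 0xA0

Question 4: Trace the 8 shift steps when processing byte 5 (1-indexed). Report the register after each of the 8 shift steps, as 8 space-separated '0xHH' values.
After byte 1 (0x3A): reg=0xA6
After byte 2 (0x44): reg=0xA0
After byte 3 (0xFF): reg=0x9A
After byte 4 (0xF2): reg=0x1F
Register before byte 5: 0x1F
After XOR with byte 0xB2: 0xAD

Answer: 0x5D 0xBA 0x73 0xE6 0xCB 0x91 0x25 0x4A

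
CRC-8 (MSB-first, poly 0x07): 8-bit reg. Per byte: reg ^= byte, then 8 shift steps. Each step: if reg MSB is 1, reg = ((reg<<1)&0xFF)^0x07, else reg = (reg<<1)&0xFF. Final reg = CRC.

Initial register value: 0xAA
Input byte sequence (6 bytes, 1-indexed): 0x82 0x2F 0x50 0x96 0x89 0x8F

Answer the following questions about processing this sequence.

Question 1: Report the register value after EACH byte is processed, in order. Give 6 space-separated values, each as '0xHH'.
0xD8 0xCB 0xC8 0x9D 0x6C 0xA7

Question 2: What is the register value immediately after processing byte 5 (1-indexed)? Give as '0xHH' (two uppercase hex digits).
After byte 1 (0x82): reg=0xD8
After byte 2 (0x2F): reg=0xCB
After byte 3 (0x50): reg=0xC8
After byte 4 (0x96): reg=0x9D
After byte 5 (0x89): reg=0x6C

Answer: 0x6C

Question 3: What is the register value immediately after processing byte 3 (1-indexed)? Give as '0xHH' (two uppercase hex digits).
After byte 1 (0x82): reg=0xD8
After byte 2 (0x2F): reg=0xCB
After byte 3 (0x50): reg=0xC8

Answer: 0xC8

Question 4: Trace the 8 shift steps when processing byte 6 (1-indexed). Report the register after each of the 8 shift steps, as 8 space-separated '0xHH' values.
Answer: 0xC1 0x85 0x0D 0x1A 0x34 0x68 0xD0 0xA7

Derivation:
After byte 1 (0x82): reg=0xD8
After byte 2 (0x2F): reg=0xCB
After byte 3 (0x50): reg=0xC8
After byte 4 (0x96): reg=0x9D
After byte 5 (0x89): reg=0x6C
Register before byte 6: 0x6C
After XOR with byte 0x8F: 0xE3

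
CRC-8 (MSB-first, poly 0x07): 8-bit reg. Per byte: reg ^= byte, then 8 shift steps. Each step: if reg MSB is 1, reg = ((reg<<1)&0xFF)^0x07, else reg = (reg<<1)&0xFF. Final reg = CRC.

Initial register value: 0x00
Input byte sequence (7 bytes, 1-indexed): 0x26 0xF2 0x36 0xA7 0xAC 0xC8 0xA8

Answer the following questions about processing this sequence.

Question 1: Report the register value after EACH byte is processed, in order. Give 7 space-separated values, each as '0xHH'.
0xF2 0x00 0x82 0xFB 0xA2 0x11 0x26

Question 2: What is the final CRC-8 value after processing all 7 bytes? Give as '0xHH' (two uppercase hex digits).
After byte 1 (0x26): reg=0xF2
After byte 2 (0xF2): reg=0x00
After byte 3 (0x36): reg=0x82
After byte 4 (0xA7): reg=0xFB
After byte 5 (0xAC): reg=0xA2
After byte 6 (0xC8): reg=0x11
After byte 7 (0xA8): reg=0x26

Answer: 0x26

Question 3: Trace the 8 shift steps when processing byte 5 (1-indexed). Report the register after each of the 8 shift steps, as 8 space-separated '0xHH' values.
After byte 1 (0x26): reg=0xF2
After byte 2 (0xF2): reg=0x00
After byte 3 (0x36): reg=0x82
After byte 4 (0xA7): reg=0xFB
Register before byte 5: 0xFB
After XOR with byte 0xAC: 0x57

Answer: 0xAE 0x5B 0xB6 0x6B 0xD6 0xAB 0x51 0xA2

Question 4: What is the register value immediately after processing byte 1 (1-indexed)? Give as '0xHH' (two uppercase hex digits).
After byte 1 (0x26): reg=0xF2

Answer: 0xF2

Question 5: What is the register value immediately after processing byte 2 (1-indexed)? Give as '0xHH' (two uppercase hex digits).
After byte 1 (0x26): reg=0xF2
After byte 2 (0xF2): reg=0x00

Answer: 0x00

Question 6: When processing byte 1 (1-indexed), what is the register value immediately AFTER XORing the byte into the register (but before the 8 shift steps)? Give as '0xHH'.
Answer: 0x26

Derivation:
Register before byte 1: 0x00
Byte 1: 0x26
0x00 XOR 0x26 = 0x26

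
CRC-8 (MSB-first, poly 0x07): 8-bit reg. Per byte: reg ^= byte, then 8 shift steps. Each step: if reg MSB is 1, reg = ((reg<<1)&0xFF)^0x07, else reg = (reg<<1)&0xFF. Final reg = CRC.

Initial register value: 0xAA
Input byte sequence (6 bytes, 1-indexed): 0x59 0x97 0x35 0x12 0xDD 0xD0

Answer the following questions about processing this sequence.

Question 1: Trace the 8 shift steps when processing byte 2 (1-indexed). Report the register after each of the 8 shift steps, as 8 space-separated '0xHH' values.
After byte 1 (0x59): reg=0xD7
Register before byte 2: 0xD7
After XOR with byte 0x97: 0x40

Answer: 0x80 0x07 0x0E 0x1C 0x38 0x70 0xE0 0xC7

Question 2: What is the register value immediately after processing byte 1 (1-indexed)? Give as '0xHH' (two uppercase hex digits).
After byte 1 (0x59): reg=0xD7

Answer: 0xD7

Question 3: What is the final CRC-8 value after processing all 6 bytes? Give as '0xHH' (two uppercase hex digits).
After byte 1 (0x59): reg=0xD7
After byte 2 (0x97): reg=0xC7
After byte 3 (0x35): reg=0xD0
After byte 4 (0x12): reg=0x40
After byte 5 (0xDD): reg=0xDA
After byte 6 (0xD0): reg=0x36

Answer: 0x36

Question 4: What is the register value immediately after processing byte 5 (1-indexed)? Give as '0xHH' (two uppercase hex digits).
After byte 1 (0x59): reg=0xD7
After byte 2 (0x97): reg=0xC7
After byte 3 (0x35): reg=0xD0
After byte 4 (0x12): reg=0x40
After byte 5 (0xDD): reg=0xDA

Answer: 0xDA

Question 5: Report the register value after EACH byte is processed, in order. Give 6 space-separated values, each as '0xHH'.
0xD7 0xC7 0xD0 0x40 0xDA 0x36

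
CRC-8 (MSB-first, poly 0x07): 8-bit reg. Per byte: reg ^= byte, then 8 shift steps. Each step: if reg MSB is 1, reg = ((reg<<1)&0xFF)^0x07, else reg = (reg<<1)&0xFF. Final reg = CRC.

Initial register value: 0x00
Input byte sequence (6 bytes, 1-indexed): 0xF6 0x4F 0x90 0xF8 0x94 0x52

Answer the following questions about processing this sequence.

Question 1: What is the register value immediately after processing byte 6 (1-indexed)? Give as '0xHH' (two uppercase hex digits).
After byte 1 (0xF6): reg=0xCC
After byte 2 (0x4F): reg=0x80
After byte 3 (0x90): reg=0x70
After byte 4 (0xF8): reg=0xB1
After byte 5 (0x94): reg=0xFB
After byte 6 (0x52): reg=0x56

Answer: 0x56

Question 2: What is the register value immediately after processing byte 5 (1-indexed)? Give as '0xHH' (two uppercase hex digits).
After byte 1 (0xF6): reg=0xCC
After byte 2 (0x4F): reg=0x80
After byte 3 (0x90): reg=0x70
After byte 4 (0xF8): reg=0xB1
After byte 5 (0x94): reg=0xFB

Answer: 0xFB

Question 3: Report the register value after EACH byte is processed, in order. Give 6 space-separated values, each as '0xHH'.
0xCC 0x80 0x70 0xB1 0xFB 0x56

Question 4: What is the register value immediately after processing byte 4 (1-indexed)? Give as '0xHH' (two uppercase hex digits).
Answer: 0xB1

Derivation:
After byte 1 (0xF6): reg=0xCC
After byte 2 (0x4F): reg=0x80
After byte 3 (0x90): reg=0x70
After byte 4 (0xF8): reg=0xB1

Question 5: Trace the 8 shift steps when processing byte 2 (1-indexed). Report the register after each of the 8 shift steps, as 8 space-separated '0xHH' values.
After byte 1 (0xF6): reg=0xCC
Register before byte 2: 0xCC
After XOR with byte 0x4F: 0x83

Answer: 0x01 0x02 0x04 0x08 0x10 0x20 0x40 0x80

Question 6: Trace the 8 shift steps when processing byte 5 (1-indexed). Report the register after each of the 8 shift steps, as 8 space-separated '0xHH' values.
Answer: 0x4A 0x94 0x2F 0x5E 0xBC 0x7F 0xFE 0xFB

Derivation:
After byte 1 (0xF6): reg=0xCC
After byte 2 (0x4F): reg=0x80
After byte 3 (0x90): reg=0x70
After byte 4 (0xF8): reg=0xB1
Register before byte 5: 0xB1
After XOR with byte 0x94: 0x25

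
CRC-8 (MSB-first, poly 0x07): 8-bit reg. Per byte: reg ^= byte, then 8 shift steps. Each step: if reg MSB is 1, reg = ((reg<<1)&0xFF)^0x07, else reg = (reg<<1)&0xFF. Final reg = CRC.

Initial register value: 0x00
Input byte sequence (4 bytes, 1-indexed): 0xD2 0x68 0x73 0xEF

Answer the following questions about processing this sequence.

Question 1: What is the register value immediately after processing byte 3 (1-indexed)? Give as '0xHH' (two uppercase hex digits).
After byte 1 (0xD2): reg=0x30
After byte 2 (0x68): reg=0x8F
After byte 3 (0x73): reg=0xFA

Answer: 0xFA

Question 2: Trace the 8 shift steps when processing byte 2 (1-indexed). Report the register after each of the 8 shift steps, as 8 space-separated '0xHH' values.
Answer: 0xB0 0x67 0xCE 0x9B 0x31 0x62 0xC4 0x8F

Derivation:
After byte 1 (0xD2): reg=0x30
Register before byte 2: 0x30
After XOR with byte 0x68: 0x58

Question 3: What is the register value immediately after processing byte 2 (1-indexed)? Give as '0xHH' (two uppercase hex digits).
After byte 1 (0xD2): reg=0x30
After byte 2 (0x68): reg=0x8F

Answer: 0x8F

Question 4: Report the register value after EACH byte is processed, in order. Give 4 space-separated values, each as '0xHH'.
0x30 0x8F 0xFA 0x6B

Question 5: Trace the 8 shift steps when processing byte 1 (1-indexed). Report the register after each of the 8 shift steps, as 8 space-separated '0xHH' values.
Answer: 0xA3 0x41 0x82 0x03 0x06 0x0C 0x18 0x30

Derivation:
Register before byte 1: 0x00
After XOR with byte 0xD2: 0xD2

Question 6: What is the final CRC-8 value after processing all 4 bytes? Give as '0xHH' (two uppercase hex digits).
After byte 1 (0xD2): reg=0x30
After byte 2 (0x68): reg=0x8F
After byte 3 (0x73): reg=0xFA
After byte 4 (0xEF): reg=0x6B

Answer: 0x6B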